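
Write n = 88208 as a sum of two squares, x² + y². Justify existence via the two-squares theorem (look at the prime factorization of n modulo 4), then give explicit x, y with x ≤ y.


Step 1: Factor n = 88208 = 2^4 · 37 · 149.
Step 2: Check the mod-4 condition on each prime factor: 2 = 2 (special); 37 ≡ 1 (mod 4), exponent 1; 149 ≡ 1 (mod 4), exponent 1.
All primes ≡ 3 (mod 4) appear to even exponent (or don't appear), so by the two-squares theorem n IS expressible as a sum of two squares.
Step 3: Build a representation. Group n = k² · m with k = 4 and m = 37 · 149 = 5513 (a product of primes ≡ 1 (mod 4)); a representation of m scales to one of n via (k·x)² + (k·y)² = k²(x² + y²). Each prime p ≡ 1 (mod 4) is itself a sum of two squares; find a² by testing p − a² for a perfect square:
  37: 37 − 1² = 36 = 6² ⇒ 37 = 1² + 6².
  149: 149 − 1² = 148, 149 − 2² = 145, 149 − 3² = 140, 149 − 4² = 133, 149 − 5² = 124, 149 − 6² = 113, 149 − 7² = 100 = 10² ⇒ 149 = 7² + 10².
  Combine using the Brahmagupta–Fibonacci identity (a² + b²)(c² + d²) = (ac − bd)² + (ad + bc)² = (ac + bd)² + (ad − bc)²:
  37 · 149 = 5513: from (1² + 6²)(7² + 10²), take (1·7 − 6·10, 1·10 + 6·7) = (7 − 60, 10 + 42) = (-53, 52); dropping signs (only squares matter) gives (53, 52); check 53² + 52² = 2809 + 2704 = 5513 ✓.
  Scale by k = 4: (4·53, 4·52) = (212, 208).
Step 4: Order so x ≤ y and verify: 208² + 212² = 43264 + 44944 = 88208 = n. ✓

n = 88208 = 208² + 212² (one valid representation with x ≤ y).


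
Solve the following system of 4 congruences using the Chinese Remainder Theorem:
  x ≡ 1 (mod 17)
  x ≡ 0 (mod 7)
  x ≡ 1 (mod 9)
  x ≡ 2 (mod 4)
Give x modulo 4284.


Product of moduli M = 17 · 7 · 9 · 4 = 4284.
Merge one congruence at a time:
  Start: x ≡ 1 (mod 17).
  Combine with x ≡ 0 (mod 7); new modulus lcm = 119.
    Write x = 1 + 17·t and substitute into x ≡ 0 (mod 7): 17·t ≡ 0 − 1 = -1 (mod 7).
    Reduce coefficients mod 7: 3·t ≡ 6 (mod 7).
    The inverse of 3 mod 7 is 5 (since 3·5 = 15 = 2·7 + 1), so t ≡ 5·6 = 30 ≡ 2 (mod 7).
    Then x = 1 + 17·2 = 35, valid modulo lcm(17, 7) = 119: x ≡ 35 (mod 119).
  Combine with x ≡ 1 (mod 9); new modulus lcm = 1071.
    Write x = 35 + 119·t and substitute into x ≡ 1 (mod 9): 119·t ≡ 1 − 35 = -34 (mod 9).
    Reduce coefficients mod 9: 2·t ≡ 2 (mod 9).
    The inverse of 2 mod 9 is 5 (since 2·5 = 10 = 1·9 + 1), so t ≡ 5·2 = 10 ≡ 1 (mod 9).
    Then x = 35 + 119·1 = 154, valid modulo lcm(119, 9) = 1071: x ≡ 154 (mod 1071).
  Combine with x ≡ 2 (mod 4); new modulus lcm = 4284.
    Write x = 154 + 1071·t and substitute into x ≡ 2 (mod 4): 1071·t ≡ 2 − 154 = -152 (mod 4).
    Reduce coefficients mod 4: 3·t ≡ 0 (mod 4).
    The inverse of 3 mod 4 is 3 (since 3·3 = 9 = 2·4 + 1), so t ≡ 3·0 = 0 ≡ 0 (mod 4).
    Then x = 154 + 1071·0 = 154, valid modulo lcm(1071, 4) = 4284: x ≡ 154 (mod 4284).
Verify against each original: 154 mod 17 = 1, 154 mod 7 = 0, 154 mod 9 = 1, 154 mod 4 = 2.

x ≡ 154 (mod 4284).


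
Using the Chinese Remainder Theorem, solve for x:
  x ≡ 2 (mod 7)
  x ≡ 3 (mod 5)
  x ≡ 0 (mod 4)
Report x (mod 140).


Moduli 7, 5, 4 are pairwise coprime; by CRT there is a unique solution modulo M = 7 · 5 · 4 = 140.
Solve pairwise, accumulating the modulus:
  Start with x ≡ 2 (mod 7).
  Combine with x ≡ 3 (mod 5): since gcd(7, 5) = 1, we get a unique residue mod 35.
    Write x = 2 + 7·t and substitute into x ≡ 3 (mod 5): 7·t ≡ 3 − 2 = 1 (mod 5).
    Reduce coefficients mod 5: 2·t ≡ 1 (mod 5).
    The inverse of 2 mod 5 is 3 (since 2·3 = 6 = 1·5 + 1), so t ≡ 3·1 = 3 ≡ 3 (mod 5).
    Then x = 2 + 7·3 = 23, valid modulo lcm(7, 5) = 35: x ≡ 23 (mod 35).
  Combine with x ≡ 0 (mod 4): since gcd(35, 4) = 1, we get a unique residue mod 140.
    Write x = 23 + 35·t and substitute into x ≡ 0 (mod 4): 35·t ≡ 0 − 23 = -23 (mod 4).
    Reduce coefficients mod 4: 3·t ≡ 1 (mod 4).
    The inverse of 3 mod 4 is 3 (since 3·3 = 9 = 2·4 + 1), so t ≡ 3·1 = 3 ≡ 3 (mod 4).
    Then x = 23 + 35·3 = 128, valid modulo lcm(35, 4) = 140: x ≡ 128 (mod 140).
Verify: 128 mod 7 = 2 ✓, 128 mod 5 = 3 ✓, 128 mod 4 = 0 ✓.

x ≡ 128 (mod 140).


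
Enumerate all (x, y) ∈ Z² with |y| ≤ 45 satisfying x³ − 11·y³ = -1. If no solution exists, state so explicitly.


The equation is x³ - 11y³ = -1. For fixed y, x³ = 11·y³ − 1, so a solution requires the RHS to be a perfect cube.
Strategy: iterate y from -45 to 45, compute RHS = 11·y³ − 1, and check whether it is a (positive or negative) perfect cube.
Check small values of y:
  y = 0: RHS = -1 = (-1)³ ⇒ x = -1 works.
  y = 1: RHS = 10 is not a perfect cube.
  y = -1: RHS = -12 is not a perfect cube.
  y = 2: RHS = 87 is not a perfect cube.
  y = -2: RHS = -89 is not a perfect cube.
  y = 3: RHS = 296 is not a perfect cube.
  y = -3: RHS = -298 is not a perfect cube.
Continuing the search up to |y| = 45 finds no further solutions beyond those listed.
Collected solutions: (-1, 0).

Solutions (with |y| ≤ 45): (-1, 0).


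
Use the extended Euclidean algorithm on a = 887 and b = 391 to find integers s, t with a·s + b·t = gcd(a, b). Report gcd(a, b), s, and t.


Euclidean algorithm on (887, 391) — divide until remainder is 0:
  887 = 2 · 391 + 105
  391 = 3 · 105 + 76
  105 = 1 · 76 + 29
  76 = 2 · 29 + 18
  29 = 1 · 18 + 11
  18 = 1 · 11 + 7
  11 = 1 · 7 + 4
  7 = 1 · 4 + 3
  4 = 1 · 3 + 1
  3 = 3 · 1 + 0
gcd(887, 391) = 1.
Track Bezout coefficients alongside the remainders: start with r₀ = 887 = a·1 + b·0 (s = 1, t = 0) and r₁ = 391 = a·0 + b·1 (s = 0, t = 1); each new remainder r_{k+1} = r_{k-1} − q_k·r_k inherits s_{k+1} = s_{k-1} − q_k·s_k, t_{k+1} = t_{k-1} − q_k·t_k, so r_k = a·s_k + b·t_k at every step:
  q = 2: r = 105, s = 1 − 2·0 = 1, t = 0 − 2·1 = -2  (check: 887·1 + 391·(-2) = 105)
  q = 3: r = 76, s = 0 − 3·1 = -3, t = 1 − 3·(-2) = 7  (check: 887·(-3) + 391·7 = 76)
  q = 1: r = 29, s = 1 − 1·(-3) = 4, t = -2 − 1·7 = -9  (check: 887·4 + 391·(-9) = 29)
  q = 2: r = 18, s = -3 − 2·4 = -11, t = 7 − 2·(-9) = 25  (check: 887·(-11) + 391·25 = 18)
  q = 1: r = 11, s = 4 − 1·(-11) = 15, t = -9 − 1·25 = -34  (check: 887·15 + 391·(-34) = 11)
  q = 1: r = 7, s = -11 − 1·15 = -26, t = 25 − 1·(-34) = 59  (check: 887·(-26) + 391·59 = 7)
  q = 1: r = 4, s = 15 − 1·(-26) = 41, t = -34 − 1·59 = -93  (check: 887·41 + 391·(-93) = 4)
  q = 1: r = 3, s = -26 − 1·41 = -67, t = 59 − 1·(-93) = 152  (check: 887·(-67) + 391·152 = 3)
  q = 1: r = 1, s = 41 − 1·(-67) = 108, t = -93 − 1·152 = -245  (check: 887·108 + 391·(-245) = 1)
The row with r = 1 (the gcd) gives the Bezout coefficients s = 108, t = -245.
Result: 887 · (108) + 391 · (-245) = 1.

gcd(887, 391) = 1; s = 108, t = -245 (check: 887·108 + 391·(-245) = 1).


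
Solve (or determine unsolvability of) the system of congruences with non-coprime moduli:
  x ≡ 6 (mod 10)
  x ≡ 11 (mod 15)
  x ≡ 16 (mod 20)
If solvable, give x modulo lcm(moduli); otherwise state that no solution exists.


Moduli 10, 15, 20 are not pairwise coprime, so CRT works modulo lcm(m_i) when all pairwise compatibility conditions hold.
Pairwise compatibility: gcd(m_i, m_j) must divide a_i - a_j for every pair.
Merge one congruence at a time:
  Start: x ≡ 6 (mod 10).
  Combine with x ≡ 11 (mod 15): gcd(10, 15) = 5; 11 - 6 = 5, which IS divisible by 5, so compatible.
    Write x = 6 + 10·t and substitute into x ≡ 11 (mod 15): 10·t ≡ 11 − 6 = 5 (mod 15).
    Divide the congruence (and modulus) by g = 5: 2·t ≡ 1 (mod 3).
    The inverse of 2 mod 3 is 2 (since 2·2 = 4 = 1·3 + 1), so t ≡ 2·1 = 2 ≡ 2 (mod 3).
    Then x = 6 + 10·2 = 26, valid modulo lcm(10, 15) = 30: x ≡ 26 (mod 30).
  Combine with x ≡ 16 (mod 20): gcd(30, 20) = 10; 16 - 26 = -10, which IS divisible by 10, so compatible.
    Write x = 26 + 30·t and substitute into x ≡ 16 (mod 20): 30·t ≡ 16 − 26 = -10 (mod 20).
    Divide the congruence (and modulus) by g = 10: 3·t ≡ -1 (mod 2).
    Reduce coefficients mod 2: 1·t ≡ 1 (mod 2).
    So t ≡ 1 (mod 2).
    Then x = 26 + 30·1 = 56, valid modulo lcm(30, 20) = 60: x ≡ 56 (mod 60).
Verify: 56 mod 10 = 6, 56 mod 15 = 11, 56 mod 20 = 16.

x ≡ 56 (mod 60).


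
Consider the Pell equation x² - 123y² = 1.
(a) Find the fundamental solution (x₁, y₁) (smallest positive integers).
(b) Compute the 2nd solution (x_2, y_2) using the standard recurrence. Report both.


Step 1: Find the fundamental solution (x₁, y₁) of x² - 123y² = 1.
  Expand √123 as a continued fraction. a₀ = ⌊√123⌋ = 11; iterate m_{k+1} = d_k·a_k − m_k, d_{k+1} = (123 − m_{k+1}²)/d_k, a_{k+1} = ⌊(a₀ + m_{k+1})/d_{k+1}⌋ (starting m₀ = 0, d₀ = 1), with convergents p_k = a_k·p_{k-1} + p_{k-2}, q_k = a_k·q_{k-1} + q_{k-2} (p₋₁ = 1, q₋₁ = 0):
  k = 0: a₀ = 11; p₀/q₀ = 11/1; p₀² − 123·q₀² = 121 − 123 = -2.
  k = 1: m = 11, d = 2, a = ⌊(11 + 11)/2⌋ = 11; p/q = (11·11 + 1)/(11·1 + 0) = 122/11; p² − 123·q² = 14884 − 14883 = 1.
  The first convergent with p² − 123·q² = 1 gives the fundamental solution (x₁, y₁) = (122, 11).
Step 2: Apply the recurrence (x_{n+1}, y_{n+1}) = (x₁x_n + 123y₁y_n, x₁y_n + y₁x_n) repeatedly.
  From (x_1, y_1) = (122, 11): x_2 = 122·122 + 123·11·11 = 29767; y_2 = 122·11 + 11·122 = 2684.
Step 3: Verify x_2² - 123·y_2² = 886074289 - 886074288 = 1 (should be 1). ✓

(x_1, y_1) = (122, 11); (x_2, y_2) = (29767, 2684).


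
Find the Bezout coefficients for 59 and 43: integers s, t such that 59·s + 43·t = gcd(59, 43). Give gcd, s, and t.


Euclidean algorithm on (59, 43) — divide until remainder is 0:
  59 = 1 · 43 + 16
  43 = 2 · 16 + 11
  16 = 1 · 11 + 5
  11 = 2 · 5 + 1
  5 = 5 · 1 + 0
gcd(59, 43) = 1.
Track Bezout coefficients alongside the remainders: start with r₀ = 59 = a·1 + b·0 (s = 1, t = 0) and r₁ = 43 = a·0 + b·1 (s = 0, t = 1); each new remainder r_{k+1} = r_{k-1} − q_k·r_k inherits s_{k+1} = s_{k-1} − q_k·s_k, t_{k+1} = t_{k-1} − q_k·t_k, so r_k = a·s_k + b·t_k at every step:
  q = 1: r = 16, s = 1 − 1·0 = 1, t = 0 − 1·1 = -1  (check: 59·1 + 43·(-1) = 16)
  q = 2: r = 11, s = 0 − 2·1 = -2, t = 1 − 2·(-1) = 3  (check: 59·(-2) + 43·3 = 11)
  q = 1: r = 5, s = 1 − 1·(-2) = 3, t = -1 − 1·3 = -4  (check: 59·3 + 43·(-4) = 5)
  q = 2: r = 1, s = -2 − 2·3 = -8, t = 3 − 2·(-4) = 11  (check: 59·(-8) + 43·11 = 1)
The row with r = 1 (the gcd) gives the Bezout coefficients s = -8, t = 11.
Result: 59 · (-8) + 43 · (11) = 1.

gcd(59, 43) = 1; s = -8, t = 11 (check: 59·(-8) + 43·11 = 1).


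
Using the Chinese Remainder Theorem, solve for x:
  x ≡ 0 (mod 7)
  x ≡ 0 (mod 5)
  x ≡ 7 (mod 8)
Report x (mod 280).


Moduli 7, 5, 8 are pairwise coprime; by CRT there is a unique solution modulo M = 7 · 5 · 8 = 280.
Solve pairwise, accumulating the modulus:
  Start with x ≡ 0 (mod 7).
  Combine with x ≡ 0 (mod 5): since gcd(7, 5) = 1, we get a unique residue mod 35.
    Write x = 0 + 7·t and substitute into x ≡ 0 (mod 5): 7·t ≡ 0 − 0 = 0 (mod 5).
    Reduce coefficients mod 5: 2·t ≡ 0 (mod 5).
    The inverse of 2 mod 5 is 3 (since 2·3 = 6 = 1·5 + 1), so t ≡ 3·0 = 0 ≡ 0 (mod 5).
    Then x = 0 + 7·0 = 0, valid modulo lcm(7, 5) = 35: x ≡ 0 (mod 35).
  Combine with x ≡ 7 (mod 8): since gcd(35, 8) = 1, we get a unique residue mod 280.
    Write x = 0 + 35·t and substitute into x ≡ 7 (mod 8): 35·t ≡ 7 − 0 = 7 (mod 8).
    Reduce coefficients mod 8: 3·t ≡ 7 (mod 8).
    The inverse of 3 mod 8 is 3 (since 3·3 = 9 = 1·8 + 1), so t ≡ 3·7 = 21 ≡ 5 (mod 8).
    Then x = 0 + 35·5 = 175, valid modulo lcm(35, 8) = 280: x ≡ 175 (mod 280).
Verify: 175 mod 7 = 0 ✓, 175 mod 5 = 0 ✓, 175 mod 8 = 7 ✓.

x ≡ 175 (mod 280).


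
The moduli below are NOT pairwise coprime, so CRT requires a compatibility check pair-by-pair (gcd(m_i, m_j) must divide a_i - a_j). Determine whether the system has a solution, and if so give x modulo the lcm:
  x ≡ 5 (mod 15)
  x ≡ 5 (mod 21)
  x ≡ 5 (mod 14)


Moduli 15, 21, 14 are not pairwise coprime, so CRT works modulo lcm(m_i) when all pairwise compatibility conditions hold.
Pairwise compatibility: gcd(m_i, m_j) must divide a_i - a_j for every pair.
Merge one congruence at a time:
  Start: x ≡ 5 (mod 15).
  Combine with x ≡ 5 (mod 21): gcd(15, 21) = 3; 5 - 5 = 0, which IS divisible by 3, so compatible.
    Write x = 5 + 15·t and substitute into x ≡ 5 (mod 21): 15·t ≡ 5 − 5 = 0 (mod 21).
    Divide the congruence (and modulus) by g = 3: 5·t ≡ 0 (mod 7).
    The inverse of 5 mod 7 is 3 (since 5·3 = 15 = 2·7 + 1), so t ≡ 3·0 = 0 ≡ 0 (mod 7).
    Then x = 5 + 15·0 = 5, valid modulo lcm(15, 21) = 105: x ≡ 5 (mod 105).
  Combine with x ≡ 5 (mod 14): gcd(105, 14) = 7; 5 - 5 = 0, which IS divisible by 7, so compatible.
    Write x = 5 + 105·t and substitute into x ≡ 5 (mod 14): 105·t ≡ 5 − 5 = 0 (mod 14).
    Divide the congruence (and modulus) by g = 7: 15·t ≡ 0 (mod 2).
    Reduce coefficients mod 2: 1·t ≡ 0 (mod 2).
    So t ≡ 0 (mod 2).
    Then x = 5 + 105·0 = 5, valid modulo lcm(105, 14) = 210: x ≡ 5 (mod 210).
Verify: 5 mod 15 = 5, 5 mod 21 = 5, 5 mod 14 = 5.

x ≡ 5 (mod 210).


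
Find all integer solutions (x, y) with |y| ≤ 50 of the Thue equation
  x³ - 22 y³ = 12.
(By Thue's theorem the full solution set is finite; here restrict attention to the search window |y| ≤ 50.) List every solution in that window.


The equation is x³ - 22y³ = 12. For fixed y, x³ = 22·y³ + 12, so a solution requires the RHS to be a perfect cube.
Strategy: iterate y from -50 to 50, compute RHS = 22·y³ + 12, and check whether it is a (positive or negative) perfect cube.
Check small values of y:
  y = 0: RHS = 12 is not a perfect cube.
  y = 1: RHS = 34 is not a perfect cube.
  y = -1: RHS = -10 is not a perfect cube.
  y = 2: RHS = 188 is not a perfect cube.
  y = -2: RHS = -164 is not a perfect cube.
  y = 3: RHS = 606 is not a perfect cube.
  y = -3: RHS = -582 is not a perfect cube.
Continuing the search up to |y| = 50 finds no solutions either.
No (x, y) in the scanned range satisfies the equation.

No integer solutions with |y| ≤ 50.


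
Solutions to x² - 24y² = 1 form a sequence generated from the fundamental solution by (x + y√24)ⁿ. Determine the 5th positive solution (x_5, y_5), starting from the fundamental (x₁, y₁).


Step 1: Find the fundamental solution (x₁, y₁) of x² - 24y² = 1.
  Expand √24 as a continued fraction. a₀ = ⌊√24⌋ = 4; iterate m_{k+1} = d_k·a_k − m_k, d_{k+1} = (24 − m_{k+1}²)/d_k, a_{k+1} = ⌊(a₀ + m_{k+1})/d_{k+1}⌋ (starting m₀ = 0, d₀ = 1), with convergents p_k = a_k·p_{k-1} + p_{k-2}, q_k = a_k·q_{k-1} + q_{k-2} (p₋₁ = 1, q₋₁ = 0):
  k = 0: a₀ = 4; p₀/q₀ = 4/1; p₀² − 24·q₀² = 16 − 24 = -8.
  k = 1: m = 4, d = 8, a = ⌊(4 + 4)/8⌋ = 1; p/q = (1·4 + 1)/(1·1 + 0) = 5/1; p² − 24·q² = 25 − 24 = 1.
  The first convergent with p² − 24·q² = 1 gives the fundamental solution (x₁, y₁) = (5, 1).
Step 2: Apply the recurrence (x_{n+1}, y_{n+1}) = (x₁x_n + 24y₁y_n, x₁y_n + y₁x_n) repeatedly.
  From (x_1, y_1) = (5, 1): x_2 = 5·5 + 24·1·1 = 49; y_2 = 5·1 + 1·5 = 10.
  From (x_2, y_2) = (49, 10): x_3 = 5·49 + 24·1·10 = 485; y_3 = 5·10 + 1·49 = 99.
  From (x_3, y_3) = (485, 99): x_4 = 5·485 + 24·1·99 = 4801; y_4 = 5·99 + 1·485 = 980.
  From (x_4, y_4) = (4801, 980): x_5 = 5·4801 + 24·1·980 = 47525; y_5 = 5·980 + 1·4801 = 9701.
Step 3: Verify x_5² - 24·y_5² = 2258625625 - 2258625624 = 1 (should be 1). ✓

(x_1, y_1) = (5, 1); (x_5, y_5) = (47525, 9701).


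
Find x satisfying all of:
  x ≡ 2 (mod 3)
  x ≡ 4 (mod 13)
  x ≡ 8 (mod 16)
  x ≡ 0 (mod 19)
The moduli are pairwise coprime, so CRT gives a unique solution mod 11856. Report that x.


Product of moduli M = 3 · 13 · 16 · 19 = 11856.
Merge one congruence at a time:
  Start: x ≡ 2 (mod 3).
  Combine with x ≡ 4 (mod 13); new modulus lcm = 39.
    Write x = 2 + 3·t and substitute into x ≡ 4 (mod 13): 3·t ≡ 4 − 2 = 2 (mod 13).
    The inverse of 3 mod 13 is 9 (since 3·9 = 27 = 2·13 + 1), so t ≡ 9·2 = 18 ≡ 5 (mod 13).
    Then x = 2 + 3·5 = 17, valid modulo lcm(3, 13) = 39: x ≡ 17 (mod 39).
  Combine with x ≡ 8 (mod 16); new modulus lcm = 624.
    Write x = 17 + 39·t and substitute into x ≡ 8 (mod 16): 39·t ≡ 8 − 17 = -9 (mod 16).
    Reduce coefficients mod 16: 7·t ≡ 7 (mod 16).
    The inverse of 7 mod 16 is 7 (since 7·7 = 49 = 3·16 + 1), so t ≡ 7·7 = 49 ≡ 1 (mod 16).
    Then x = 17 + 39·1 = 56, valid modulo lcm(39, 16) = 624: x ≡ 56 (mod 624).
  Combine with x ≡ 0 (mod 19); new modulus lcm = 11856.
    Write x = 56 + 624·t and substitute into x ≡ 0 (mod 19): 624·t ≡ 0 − 56 = -56 (mod 19).
    Reduce coefficients mod 19: 16·t ≡ 1 (mod 19).
    The inverse of 16 mod 19 is 6 (since 16·6 = 96 = 5·19 + 1), so t ≡ 6·1 = 6 ≡ 6 (mod 19).
    Then x = 56 + 624·6 = 3800, valid modulo lcm(624, 19) = 11856: x ≡ 3800 (mod 11856).
Verify against each original: 3800 mod 3 = 2, 3800 mod 13 = 4, 3800 mod 16 = 8, 3800 mod 19 = 0.

x ≡ 3800 (mod 11856).


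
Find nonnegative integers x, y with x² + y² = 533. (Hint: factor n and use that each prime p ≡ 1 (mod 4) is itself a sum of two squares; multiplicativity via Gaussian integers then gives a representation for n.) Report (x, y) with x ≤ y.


Step 1: Factor n = 533 = 13 · 41.
Step 2: Check the mod-4 condition on each prime factor: 13 ≡ 1 (mod 4), exponent 1; 41 ≡ 1 (mod 4), exponent 1.
All primes ≡ 3 (mod 4) appear to even exponent (or don't appear), so by the two-squares theorem n IS expressible as a sum of two squares.
Step 3: Build a representation. Here n = 13 · 41 is a product of primes ≡ 1 (mod 4). Each prime p ≡ 1 (mod 4) is itself a sum of two squares; find a² by testing p − a² for a perfect square:
  13: 13 − 1² = 12, 13 − 2² = 9 = 3² ⇒ 13 = 2² + 3².
  41: 41 − 1² = 40, 41 − 2² = 37, 41 − 3² = 32, 41 − 4² = 25 = 5² ⇒ 41 = 4² + 5².
  Combine using the Brahmagupta–Fibonacci identity (a² + b²)(c² + d²) = (ac − bd)² + (ad + bc)² = (ac + bd)² + (ad − bc)²:
  13 · 41 = 533: from (2² + 3²)(4² + 5²), take (2·4 − 3·5, 2·5 + 3·4) = (8 − 15, 10 + 12) = (-7, 22); dropping signs (only squares matter) gives (7, 22); check 7² + 22² = 49 + 484 = 533 ✓.
Step 4: Order so x ≤ y and verify: 7² + 22² = 49 + 484 = 533 = n. ✓

n = 533 = 7² + 22² (one valid representation with x ≤ y).


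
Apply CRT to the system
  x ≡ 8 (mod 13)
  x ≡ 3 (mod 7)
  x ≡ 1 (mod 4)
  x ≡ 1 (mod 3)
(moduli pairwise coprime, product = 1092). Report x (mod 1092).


Product of moduli M = 13 · 7 · 4 · 3 = 1092.
Merge one congruence at a time:
  Start: x ≡ 8 (mod 13).
  Combine with x ≡ 3 (mod 7); new modulus lcm = 91.
    Write x = 8 + 13·t and substitute into x ≡ 3 (mod 7): 13·t ≡ 3 − 8 = -5 (mod 7).
    Reduce coefficients mod 7: 6·t ≡ 2 (mod 7).
    The inverse of 6 mod 7 is 6 (since 6·6 = 36 = 5·7 + 1), so t ≡ 6·2 = 12 ≡ 5 (mod 7).
    Then x = 8 + 13·5 = 73, valid modulo lcm(13, 7) = 91: x ≡ 73 (mod 91).
  Combine with x ≡ 1 (mod 4); new modulus lcm = 364.
    Write x = 73 + 91·t and substitute into x ≡ 1 (mod 4): 91·t ≡ 1 − 73 = -72 (mod 4).
    Reduce coefficients mod 4: 3·t ≡ 0 (mod 4).
    The inverse of 3 mod 4 is 3 (since 3·3 = 9 = 2·4 + 1), so t ≡ 3·0 = 0 ≡ 0 (mod 4).
    Then x = 73 + 91·0 = 73, valid modulo lcm(91, 4) = 364: x ≡ 73 (mod 364).
  Combine with x ≡ 1 (mod 3); new modulus lcm = 1092.
    Write x = 73 + 364·t and substitute into x ≡ 1 (mod 3): 364·t ≡ 1 − 73 = -72 (mod 3).
    Reduce coefficients mod 3: 1·t ≡ 0 (mod 3).
    So t ≡ 0 (mod 3).
    Then x = 73 + 364·0 = 73, valid modulo lcm(364, 3) = 1092: x ≡ 73 (mod 1092).
Verify against each original: 73 mod 13 = 8, 73 mod 7 = 3, 73 mod 4 = 1, 73 mod 3 = 1.

x ≡ 73 (mod 1092).


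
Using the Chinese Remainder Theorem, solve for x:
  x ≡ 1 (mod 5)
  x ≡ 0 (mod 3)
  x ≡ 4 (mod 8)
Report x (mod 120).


Moduli 5, 3, 8 are pairwise coprime; by CRT there is a unique solution modulo M = 5 · 3 · 8 = 120.
Solve pairwise, accumulating the modulus:
  Start with x ≡ 1 (mod 5).
  Combine with x ≡ 0 (mod 3): since gcd(5, 3) = 1, we get a unique residue mod 15.
    Write x = 1 + 5·t and substitute into x ≡ 0 (mod 3): 5·t ≡ 0 − 1 = -1 (mod 3).
    Reduce coefficients mod 3: 2·t ≡ 2 (mod 3).
    The inverse of 2 mod 3 is 2 (since 2·2 = 4 = 1·3 + 1), so t ≡ 2·2 = 4 ≡ 1 (mod 3).
    Then x = 1 + 5·1 = 6, valid modulo lcm(5, 3) = 15: x ≡ 6 (mod 15).
  Combine with x ≡ 4 (mod 8): since gcd(15, 8) = 1, we get a unique residue mod 120.
    Write x = 6 + 15·t and substitute into x ≡ 4 (mod 8): 15·t ≡ 4 − 6 = -2 (mod 8).
    Reduce coefficients mod 8: 7·t ≡ 6 (mod 8).
    The inverse of 7 mod 8 is 7 (since 7·7 = 49 = 6·8 + 1), so t ≡ 7·6 = 42 ≡ 2 (mod 8).
    Then x = 6 + 15·2 = 36, valid modulo lcm(15, 8) = 120: x ≡ 36 (mod 120).
Verify: 36 mod 5 = 1 ✓, 36 mod 3 = 0 ✓, 36 mod 8 = 4 ✓.

x ≡ 36 (mod 120).


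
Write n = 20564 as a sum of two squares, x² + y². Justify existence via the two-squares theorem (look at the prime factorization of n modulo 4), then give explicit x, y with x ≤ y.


Step 1: Factor n = 20564 = 2^2 · 53 · 97.
Step 2: Check the mod-4 condition on each prime factor: 2 = 2 (special); 53 ≡ 1 (mod 4), exponent 1; 97 ≡ 1 (mod 4), exponent 1.
All primes ≡ 3 (mod 4) appear to even exponent (or don't appear), so by the two-squares theorem n IS expressible as a sum of two squares.
Step 3: Build a representation. Group n = k² · m with k = 2 and m = 53 · 97 = 5141 (a product of primes ≡ 1 (mod 4)); a representation of m scales to one of n via (k·x)² + (k·y)² = k²(x² + y²). Each prime p ≡ 1 (mod 4) is itself a sum of two squares; find a² by testing p − a² for a perfect square:
  53: 53 − 1² = 52, 53 − 2² = 49 = 7² ⇒ 53 = 2² + 7².
  97: 97 − 1² = 96, 97 − 2² = 93, 97 − 3² = 88, 97 − 4² = 81 = 9² ⇒ 97 = 4² + 9².
  Combine using the Brahmagupta–Fibonacci identity (a² + b²)(c² + d²) = (ac − bd)² + (ad + bc)² = (ac + bd)² + (ad − bc)²:
  53 · 97 = 5141: from (2² + 7²)(4² + 9²), take (2·4 − 7·9, 2·9 + 7·4) = (8 − 63, 18 + 28) = (-55, 46); dropping signs (only squares matter) gives (55, 46); check 55² + 46² = 3025 + 2116 = 5141 ✓.
  Scale by k = 2: (2·55, 2·46) = (110, 92).
Step 4: Order so x ≤ y and verify: 92² + 110² = 8464 + 12100 = 20564 = n. ✓

n = 20564 = 92² + 110² (one valid representation with x ≤ y).


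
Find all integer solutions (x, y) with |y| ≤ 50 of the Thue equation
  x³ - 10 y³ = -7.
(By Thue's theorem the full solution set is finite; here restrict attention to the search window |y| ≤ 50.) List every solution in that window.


The equation is x³ - 10y³ = -7. For fixed y, x³ = 10·y³ − 7, so a solution requires the RHS to be a perfect cube.
Strategy: iterate y from -50 to 50, compute RHS = 10·y³ − 7, and check whether it is a (positive or negative) perfect cube.
Check small values of y:
  y = 0: RHS = -7 is not a perfect cube.
  y = 1: RHS = 3 is not a perfect cube.
  y = -1: RHS = -17 is not a perfect cube.
  y = 2: RHS = 73 is not a perfect cube.
  y = -2: RHS = -87 is not a perfect cube.
  y = 3: RHS = 263 is not a perfect cube.
  y = -3: RHS = -277 is not a perfect cube.
Continuing the search up to |y| = 50 finds no solutions either.
No (x, y) in the scanned range satisfies the equation.

No integer solutions with |y| ≤ 50.


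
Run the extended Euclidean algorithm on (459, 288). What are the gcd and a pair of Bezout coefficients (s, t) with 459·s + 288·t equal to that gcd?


Euclidean algorithm on (459, 288) — divide until remainder is 0:
  459 = 1 · 288 + 171
  288 = 1 · 171 + 117
  171 = 1 · 117 + 54
  117 = 2 · 54 + 9
  54 = 6 · 9 + 0
gcd(459, 288) = 9.
Track Bezout coefficients alongside the remainders: start with r₀ = 459 = a·1 + b·0 (s = 1, t = 0) and r₁ = 288 = a·0 + b·1 (s = 0, t = 1); each new remainder r_{k+1} = r_{k-1} − q_k·r_k inherits s_{k+1} = s_{k-1} − q_k·s_k, t_{k+1} = t_{k-1} − q_k·t_k, so r_k = a·s_k + b·t_k at every step:
  q = 1: r = 171, s = 1 − 1·0 = 1, t = 0 − 1·1 = -1  (check: 459·1 + 288·(-1) = 171)
  q = 1: r = 117, s = 0 − 1·1 = -1, t = 1 − 1·(-1) = 2  (check: 459·(-1) + 288·2 = 117)
  q = 1: r = 54, s = 1 − 1·(-1) = 2, t = -1 − 1·2 = -3  (check: 459·2 + 288·(-3) = 54)
  q = 2: r = 9, s = -1 − 2·2 = -5, t = 2 − 2·(-3) = 8  (check: 459·(-5) + 288·8 = 9)
The row with r = 9 (the gcd) gives the Bezout coefficients s = -5, t = 8.
Result: 459 · (-5) + 288 · (8) = 9.

gcd(459, 288) = 9; s = -5, t = 8 (check: 459·(-5) + 288·8 = 9).


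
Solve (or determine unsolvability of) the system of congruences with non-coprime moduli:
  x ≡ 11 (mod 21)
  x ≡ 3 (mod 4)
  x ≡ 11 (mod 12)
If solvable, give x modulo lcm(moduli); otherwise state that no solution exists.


Moduli 21, 4, 12 are not pairwise coprime, so CRT works modulo lcm(m_i) when all pairwise compatibility conditions hold.
Pairwise compatibility: gcd(m_i, m_j) must divide a_i - a_j for every pair.
Merge one congruence at a time:
  Start: x ≡ 11 (mod 21).
  Combine with x ≡ 3 (mod 4): gcd(21, 4) = 1; 3 - 11 = -8, which IS divisible by 1, so compatible.
    Write x = 11 + 21·t and substitute into x ≡ 3 (mod 4): 21·t ≡ 3 − 11 = -8 (mod 4).
    Reduce coefficients mod 4: 1·t ≡ 0 (mod 4).
    So t ≡ 0 (mod 4).
    Then x = 11 + 21·0 = 11, valid modulo lcm(21, 4) = 84: x ≡ 11 (mod 84).
  Combine with x ≡ 11 (mod 12): gcd(84, 12) = 12; 11 - 11 = 0, which IS divisible by 12, so compatible.
    Write x = 11 + 84·t and substitute into x ≡ 11 (mod 12): 84·t ≡ 11 − 11 = 0 (mod 12).
    Divide the congruence (and modulus) by g = 12: 7·t ≡ 0 (mod 1).
    Modulo 1 every t works; take t = 0.
    Then x = 11 + 84·0 = 11, valid modulo lcm(84, 12) = 84: x ≡ 11 (mod 84).
Verify: 11 mod 21 = 11, 11 mod 4 = 3, 11 mod 12 = 11.

x ≡ 11 (mod 84).


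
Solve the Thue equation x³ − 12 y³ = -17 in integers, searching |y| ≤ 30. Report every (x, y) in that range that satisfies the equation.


The equation is x³ - 12y³ = -17. For fixed y, x³ = 12·y³ − 17, so a solution requires the RHS to be a perfect cube.
Strategy: iterate y from -30 to 30, compute RHS = 12·y³ − 17, and check whether it is a (positive or negative) perfect cube.
Check small values of y:
  y = 0: RHS = -17 is not a perfect cube.
  y = 1: RHS = -5 is not a perfect cube.
  y = -1: RHS = -29 is not a perfect cube.
  y = 2: RHS = 79 is not a perfect cube.
  y = -2: RHS = -113 is not a perfect cube.
  y = 3: RHS = 307 is not a perfect cube.
  y = -3: RHS = -341 is not a perfect cube.
Continuing the search up to |y| = 30 finds no solutions either.
No (x, y) in the scanned range satisfies the equation.

No integer solutions with |y| ≤ 30.


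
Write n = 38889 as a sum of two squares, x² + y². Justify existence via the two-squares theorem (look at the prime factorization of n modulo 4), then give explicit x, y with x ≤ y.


Step 1: Factor n = 38889 = 3^2 · 29 · 149.
Step 2: Check the mod-4 condition on each prime factor: 3 ≡ 3 (mod 4), exponent 2 (must be even); 29 ≡ 1 (mod 4), exponent 1; 149 ≡ 1 (mod 4), exponent 1.
All primes ≡ 3 (mod 4) appear to even exponent (or don't appear), so by the two-squares theorem n IS expressible as a sum of two squares.
Step 3: Build a representation. Group n = k² · m with k = 3 and m = 29 · 149 = 4321 (a product of primes ≡ 1 (mod 4)); a representation of m scales to one of n via (k·x)² + (k·y)² = k²(x² + y²). Each prime p ≡ 1 (mod 4) is itself a sum of two squares; find a² by testing p − a² for a perfect square:
  29: 29 − 1² = 28, 29 − 2² = 25 = 5² ⇒ 29 = 2² + 5².
  149: 149 − 1² = 148, 149 − 2² = 145, 149 − 3² = 140, 149 − 4² = 133, 149 − 5² = 124, 149 − 6² = 113, 149 − 7² = 100 = 10² ⇒ 149 = 7² + 10².
  Combine using the Brahmagupta–Fibonacci identity (a² + b²)(c² + d²) = (ac − bd)² + (ad + bc)² = (ac + bd)² + (ad − bc)²:
  29 · 149 = 4321: from (2² + 5²)(7² + 10²), take (2·7 − 5·10, 2·10 + 5·7) = (14 − 50, 20 + 35) = (-36, 55); dropping signs (only squares matter) gives (36, 55); check 36² + 55² = 1296 + 3025 = 4321 ✓.
  Scale by k = 3: (3·36, 3·55) = (108, 165).
Step 4: Order so x ≤ y and verify: 108² + 165² = 11664 + 27225 = 38889 = n. ✓

n = 38889 = 108² + 165² (one valid representation with x ≤ y).


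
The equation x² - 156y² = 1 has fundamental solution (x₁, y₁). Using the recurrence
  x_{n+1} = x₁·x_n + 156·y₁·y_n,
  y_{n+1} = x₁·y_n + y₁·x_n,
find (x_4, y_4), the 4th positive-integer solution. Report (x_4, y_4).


Step 1: Find the fundamental solution (x₁, y₁) of x² - 156y² = 1.
  Expand √156 as a continued fraction. a₀ = ⌊√156⌋ = 12; iterate m_{k+1} = d_k·a_k − m_k, d_{k+1} = (156 − m_{k+1}²)/d_k, a_{k+1} = ⌊(a₀ + m_{k+1})/d_{k+1}⌋ (starting m₀ = 0, d₀ = 1), with convergents p_k = a_k·p_{k-1} + p_{k-2}, q_k = a_k·q_{k-1} + q_{k-2} (p₋₁ = 1, q₋₁ = 0):
  k = 0: a₀ = 12; p₀/q₀ = 12/1; p₀² − 156·q₀² = 144 − 156 = -12.
  k = 1: m = 12, d = 12, a = ⌊(12 + 12)/12⌋ = 2; p/q = (2·12 + 1)/(2·1 + 0) = 25/2; p² − 156·q² = 625 − 624 = 1.
  The first convergent with p² − 156·q² = 1 gives the fundamental solution (x₁, y₁) = (25, 2).
Step 2: Apply the recurrence (x_{n+1}, y_{n+1}) = (x₁x_n + 156y₁y_n, x₁y_n + y₁x_n) repeatedly.
  From (x_1, y_1) = (25, 2): x_2 = 25·25 + 156·2·2 = 1249; y_2 = 25·2 + 2·25 = 100.
  From (x_2, y_2) = (1249, 100): x_3 = 25·1249 + 156·2·100 = 62425; y_3 = 25·100 + 2·1249 = 4998.
  From (x_3, y_3) = (62425, 4998): x_4 = 25·62425 + 156·2·4998 = 3120001; y_4 = 25·4998 + 2·62425 = 249800.
Step 3: Verify x_4² - 156·y_4² = 9734406240001 - 9734406240000 = 1 (should be 1). ✓

(x_1, y_1) = (25, 2); (x_4, y_4) = (3120001, 249800).


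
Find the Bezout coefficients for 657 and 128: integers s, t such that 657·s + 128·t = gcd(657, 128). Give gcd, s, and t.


Euclidean algorithm on (657, 128) — divide until remainder is 0:
  657 = 5 · 128 + 17
  128 = 7 · 17 + 9
  17 = 1 · 9 + 8
  9 = 1 · 8 + 1
  8 = 8 · 1 + 0
gcd(657, 128) = 1.
Track Bezout coefficients alongside the remainders: start with r₀ = 657 = a·1 + b·0 (s = 1, t = 0) and r₁ = 128 = a·0 + b·1 (s = 0, t = 1); each new remainder r_{k+1} = r_{k-1} − q_k·r_k inherits s_{k+1} = s_{k-1} − q_k·s_k, t_{k+1} = t_{k-1} − q_k·t_k, so r_k = a·s_k + b·t_k at every step:
  q = 5: r = 17, s = 1 − 5·0 = 1, t = 0 − 5·1 = -5  (check: 657·1 + 128·(-5) = 17)
  q = 7: r = 9, s = 0 − 7·1 = -7, t = 1 − 7·(-5) = 36  (check: 657·(-7) + 128·36 = 9)
  q = 1: r = 8, s = 1 − 1·(-7) = 8, t = -5 − 1·36 = -41  (check: 657·8 + 128·(-41) = 8)
  q = 1: r = 1, s = -7 − 1·8 = -15, t = 36 − 1·(-41) = 77  (check: 657·(-15) + 128·77 = 1)
The row with r = 1 (the gcd) gives the Bezout coefficients s = -15, t = 77.
Result: 657 · (-15) + 128 · (77) = 1.

gcd(657, 128) = 1; s = -15, t = 77 (check: 657·(-15) + 128·77 = 1).


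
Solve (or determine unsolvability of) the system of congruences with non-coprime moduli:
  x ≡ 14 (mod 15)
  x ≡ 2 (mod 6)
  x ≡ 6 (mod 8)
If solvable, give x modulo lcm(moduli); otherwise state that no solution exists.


Moduli 15, 6, 8 are not pairwise coprime, so CRT works modulo lcm(m_i) when all pairwise compatibility conditions hold.
Pairwise compatibility: gcd(m_i, m_j) must divide a_i - a_j for every pair.
Merge one congruence at a time:
  Start: x ≡ 14 (mod 15).
  Combine with x ≡ 2 (mod 6): gcd(15, 6) = 3; 2 - 14 = -12, which IS divisible by 3, so compatible.
    Write x = 14 + 15·t and substitute into x ≡ 2 (mod 6): 15·t ≡ 2 − 14 = -12 (mod 6).
    Divide the congruence (and modulus) by g = 3: 5·t ≡ -4 (mod 2).
    Reduce coefficients mod 2: 1·t ≡ 0 (mod 2).
    So t ≡ 0 (mod 2).
    Then x = 14 + 15·0 = 14, valid modulo lcm(15, 6) = 30: x ≡ 14 (mod 30).
  Combine with x ≡ 6 (mod 8): gcd(30, 8) = 2; 6 - 14 = -8, which IS divisible by 2, so compatible.
    Write x = 14 + 30·t and substitute into x ≡ 6 (mod 8): 30·t ≡ 6 − 14 = -8 (mod 8).
    Divide the congruence (and modulus) by g = 2: 15·t ≡ -4 (mod 4).
    Reduce coefficients mod 4: 3·t ≡ 0 (mod 4).
    The inverse of 3 mod 4 is 3 (since 3·3 = 9 = 2·4 + 1), so t ≡ 3·0 = 0 ≡ 0 (mod 4).
    Then x = 14 + 30·0 = 14, valid modulo lcm(30, 8) = 120: x ≡ 14 (mod 120).
Verify: 14 mod 15 = 14, 14 mod 6 = 2, 14 mod 8 = 6.

x ≡ 14 (mod 120).


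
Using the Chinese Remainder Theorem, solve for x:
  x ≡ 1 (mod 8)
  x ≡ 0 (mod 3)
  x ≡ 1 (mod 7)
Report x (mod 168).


Moduli 8, 3, 7 are pairwise coprime; by CRT there is a unique solution modulo M = 8 · 3 · 7 = 168.
Solve pairwise, accumulating the modulus:
  Start with x ≡ 1 (mod 8).
  Combine with x ≡ 0 (mod 3): since gcd(8, 3) = 1, we get a unique residue mod 24.
    Write x = 1 + 8·t and substitute into x ≡ 0 (mod 3): 8·t ≡ 0 − 1 = -1 (mod 3).
    Reduce coefficients mod 3: 2·t ≡ 2 (mod 3).
    The inverse of 2 mod 3 is 2 (since 2·2 = 4 = 1·3 + 1), so t ≡ 2·2 = 4 ≡ 1 (mod 3).
    Then x = 1 + 8·1 = 9, valid modulo lcm(8, 3) = 24: x ≡ 9 (mod 24).
  Combine with x ≡ 1 (mod 7): since gcd(24, 7) = 1, we get a unique residue mod 168.
    Write x = 9 + 24·t and substitute into x ≡ 1 (mod 7): 24·t ≡ 1 − 9 = -8 (mod 7).
    Reduce coefficients mod 7: 3·t ≡ 6 (mod 7).
    The inverse of 3 mod 7 is 5 (since 3·5 = 15 = 2·7 + 1), so t ≡ 5·6 = 30 ≡ 2 (mod 7).
    Then x = 9 + 24·2 = 57, valid modulo lcm(24, 7) = 168: x ≡ 57 (mod 168).
Verify: 57 mod 8 = 1 ✓, 57 mod 3 = 0 ✓, 57 mod 7 = 1 ✓.

x ≡ 57 (mod 168).


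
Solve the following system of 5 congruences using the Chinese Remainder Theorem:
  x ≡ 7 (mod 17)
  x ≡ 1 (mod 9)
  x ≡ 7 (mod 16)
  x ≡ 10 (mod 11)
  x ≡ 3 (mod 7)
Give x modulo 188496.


Product of moduli M = 17 · 9 · 16 · 11 · 7 = 188496.
Merge one congruence at a time:
  Start: x ≡ 7 (mod 17).
  Combine with x ≡ 1 (mod 9); new modulus lcm = 153.
    Write x = 7 + 17·t and substitute into x ≡ 1 (mod 9): 17·t ≡ 1 − 7 = -6 (mod 9).
    Reduce coefficients mod 9: 8·t ≡ 3 (mod 9).
    The inverse of 8 mod 9 is 8 (since 8·8 = 64 = 7·9 + 1), so t ≡ 8·3 = 24 ≡ 6 (mod 9).
    Then x = 7 + 17·6 = 109, valid modulo lcm(17, 9) = 153: x ≡ 109 (mod 153).
  Combine with x ≡ 7 (mod 16); new modulus lcm = 2448.
    Write x = 109 + 153·t and substitute into x ≡ 7 (mod 16): 153·t ≡ 7 − 109 = -102 (mod 16).
    Reduce coefficients mod 16: 9·t ≡ 10 (mod 16).
    The inverse of 9 mod 16 is 9 (since 9·9 = 81 = 5·16 + 1), so t ≡ 9·10 = 90 ≡ 10 (mod 16).
    Then x = 109 + 153·10 = 1639, valid modulo lcm(153, 16) = 2448: x ≡ 1639 (mod 2448).
  Combine with x ≡ 10 (mod 11); new modulus lcm = 26928.
    Write x = 1639 + 2448·t and substitute into x ≡ 10 (mod 11): 2448·t ≡ 10 − 1639 = -1629 (mod 11).
    Reduce coefficients mod 11: 6·t ≡ 10 (mod 11).
    The inverse of 6 mod 11 is 2 (since 6·2 = 12 = 1·11 + 1), so t ≡ 2·10 = 20 ≡ 9 (mod 11).
    Then x = 1639 + 2448·9 = 23671, valid modulo lcm(2448, 11) = 26928: x ≡ 23671 (mod 26928).
  Combine with x ≡ 3 (mod 7); new modulus lcm = 188496.
    Write x = 23671 + 26928·t and substitute into x ≡ 3 (mod 7): 26928·t ≡ 3 − 23671 = -23668 (mod 7).
    Reduce coefficients mod 7: 6·t ≡ 6 (mod 7).
    The inverse of 6 mod 7 is 6 (since 6·6 = 36 = 5·7 + 1), so t ≡ 6·6 = 36 ≡ 1 (mod 7).
    Then x = 23671 + 26928·1 = 50599, valid modulo lcm(26928, 7) = 188496: x ≡ 50599 (mod 188496).
Verify against each original: 50599 mod 17 = 7, 50599 mod 9 = 1, 50599 mod 16 = 7, 50599 mod 11 = 10, 50599 mod 7 = 3.

x ≡ 50599 (mod 188496).


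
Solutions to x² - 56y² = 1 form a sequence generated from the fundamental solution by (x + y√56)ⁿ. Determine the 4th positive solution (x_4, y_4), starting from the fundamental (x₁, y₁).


Step 1: Find the fundamental solution (x₁, y₁) of x² - 56y² = 1.
  Expand √56 as a continued fraction. a₀ = ⌊√56⌋ = 7; iterate m_{k+1} = d_k·a_k − m_k, d_{k+1} = (56 − m_{k+1}²)/d_k, a_{k+1} = ⌊(a₀ + m_{k+1})/d_{k+1}⌋ (starting m₀ = 0, d₀ = 1), with convergents p_k = a_k·p_{k-1} + p_{k-2}, q_k = a_k·q_{k-1} + q_{k-2} (p₋₁ = 1, q₋₁ = 0):
  k = 0: a₀ = 7; p₀/q₀ = 7/1; p₀² − 56·q₀² = 49 − 56 = -7.
  k = 1: m = 7, d = 7, a = ⌊(7 + 7)/7⌋ = 2; p/q = (2·7 + 1)/(2·1 + 0) = 15/2; p² − 56·q² = 225 − 224 = 1.
  The first convergent with p² − 56·q² = 1 gives the fundamental solution (x₁, y₁) = (15, 2).
Step 2: Apply the recurrence (x_{n+1}, y_{n+1}) = (x₁x_n + 56y₁y_n, x₁y_n + y₁x_n) repeatedly.
  From (x_1, y_1) = (15, 2): x_2 = 15·15 + 56·2·2 = 449; y_2 = 15·2 + 2·15 = 60.
  From (x_2, y_2) = (449, 60): x_3 = 15·449 + 56·2·60 = 13455; y_3 = 15·60 + 2·449 = 1798.
  From (x_3, y_3) = (13455, 1798): x_4 = 15·13455 + 56·2·1798 = 403201; y_4 = 15·1798 + 2·13455 = 53880.
Step 3: Verify x_4² - 56·y_4² = 162571046401 - 162571046400 = 1 (should be 1). ✓

(x_1, y_1) = (15, 2); (x_4, y_4) = (403201, 53880).


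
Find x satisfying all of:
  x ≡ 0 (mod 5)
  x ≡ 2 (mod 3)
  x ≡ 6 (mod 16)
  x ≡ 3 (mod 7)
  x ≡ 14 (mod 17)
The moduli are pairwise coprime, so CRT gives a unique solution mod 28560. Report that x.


Product of moduli M = 5 · 3 · 16 · 7 · 17 = 28560.
Merge one congruence at a time:
  Start: x ≡ 0 (mod 5).
  Combine with x ≡ 2 (mod 3); new modulus lcm = 15.
    Write x = 0 + 5·t and substitute into x ≡ 2 (mod 3): 5·t ≡ 2 − 0 = 2 (mod 3).
    Reduce coefficients mod 3: 2·t ≡ 2 (mod 3).
    The inverse of 2 mod 3 is 2 (since 2·2 = 4 = 1·3 + 1), so t ≡ 2·2 = 4 ≡ 1 (mod 3).
    Then x = 0 + 5·1 = 5, valid modulo lcm(5, 3) = 15: x ≡ 5 (mod 15).
  Combine with x ≡ 6 (mod 16); new modulus lcm = 240.
    Write x = 5 + 15·t and substitute into x ≡ 6 (mod 16): 15·t ≡ 6 − 5 = 1 (mod 16).
    The inverse of 15 mod 16 is 15 (since 15·15 = 225 = 14·16 + 1), so t ≡ 15·1 = 15 ≡ 15 (mod 16).
    Then x = 5 + 15·15 = 230, valid modulo lcm(15, 16) = 240: x ≡ 230 (mod 240).
  Combine with x ≡ 3 (mod 7); new modulus lcm = 1680.
    Write x = 230 + 240·t and substitute into x ≡ 3 (mod 7): 240·t ≡ 3 − 230 = -227 (mod 7).
    Reduce coefficients mod 7: 2·t ≡ 4 (mod 7).
    The inverse of 2 mod 7 is 4 (since 2·4 = 8 = 1·7 + 1), so t ≡ 4·4 = 16 ≡ 2 (mod 7).
    Then x = 230 + 240·2 = 710, valid modulo lcm(240, 7) = 1680: x ≡ 710 (mod 1680).
  Combine with x ≡ 14 (mod 17); new modulus lcm = 28560.
    Write x = 710 + 1680·t and substitute into x ≡ 14 (mod 17): 1680·t ≡ 14 − 710 = -696 (mod 17).
    Reduce coefficients mod 17: 14·t ≡ 1 (mod 17).
    The inverse of 14 mod 17 is 11 (since 14·11 = 154 = 9·17 + 1), so t ≡ 11·1 = 11 ≡ 11 (mod 17).
    Then x = 710 + 1680·11 = 19190, valid modulo lcm(1680, 17) = 28560: x ≡ 19190 (mod 28560).
Verify against each original: 19190 mod 5 = 0, 19190 mod 3 = 2, 19190 mod 16 = 6, 19190 mod 7 = 3, 19190 mod 17 = 14.

x ≡ 19190 (mod 28560).


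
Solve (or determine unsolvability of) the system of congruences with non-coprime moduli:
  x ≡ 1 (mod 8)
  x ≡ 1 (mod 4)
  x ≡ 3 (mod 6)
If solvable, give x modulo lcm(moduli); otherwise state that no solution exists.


Moduli 8, 4, 6 are not pairwise coprime, so CRT works modulo lcm(m_i) when all pairwise compatibility conditions hold.
Pairwise compatibility: gcd(m_i, m_j) must divide a_i - a_j for every pair.
Merge one congruence at a time:
  Start: x ≡ 1 (mod 8).
  Combine with x ≡ 1 (mod 4): gcd(8, 4) = 4; 1 - 1 = 0, which IS divisible by 4, so compatible.
    Write x = 1 + 8·t and substitute into x ≡ 1 (mod 4): 8·t ≡ 1 − 1 = 0 (mod 4).
    Divide the congruence (and modulus) by g = 4: 2·t ≡ 0 (mod 1).
    Modulo 1 every t works; take t = 0.
    Then x = 1 + 8·0 = 1, valid modulo lcm(8, 4) = 8: x ≡ 1 (mod 8).
  Combine with x ≡ 3 (mod 6): gcd(8, 6) = 2; 3 - 1 = 2, which IS divisible by 2, so compatible.
    Write x = 1 + 8·t and substitute into x ≡ 3 (mod 6): 8·t ≡ 3 − 1 = 2 (mod 6).
    Divide the congruence (and modulus) by g = 2: 4·t ≡ 1 (mod 3).
    Reduce coefficients mod 3: 1·t ≡ 1 (mod 3).
    So t ≡ 1 (mod 3).
    Then x = 1 + 8·1 = 9, valid modulo lcm(8, 6) = 24: x ≡ 9 (mod 24).
Verify: 9 mod 8 = 1, 9 mod 4 = 1, 9 mod 6 = 3.

x ≡ 9 (mod 24).
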